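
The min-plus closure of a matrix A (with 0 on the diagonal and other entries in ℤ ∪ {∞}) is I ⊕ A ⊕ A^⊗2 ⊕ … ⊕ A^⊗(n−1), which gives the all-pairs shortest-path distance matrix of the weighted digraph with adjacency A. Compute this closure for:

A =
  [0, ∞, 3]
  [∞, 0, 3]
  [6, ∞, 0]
Closure =
  [0, ∞, 3]
  [9, 0, 3]
  [6, ∞, 0]

This is the Floyd-Warshall all-pairs shortest-path computation. For each intermediate vertex k = 0, 1, …, 2, update dist[i][j] ← min(dist[i][j], dist[i][k] + dist[k][j]). The final matrix gives, for each (i, j), the minimum total weight of any directed path from i to j (possibly empty when i = j).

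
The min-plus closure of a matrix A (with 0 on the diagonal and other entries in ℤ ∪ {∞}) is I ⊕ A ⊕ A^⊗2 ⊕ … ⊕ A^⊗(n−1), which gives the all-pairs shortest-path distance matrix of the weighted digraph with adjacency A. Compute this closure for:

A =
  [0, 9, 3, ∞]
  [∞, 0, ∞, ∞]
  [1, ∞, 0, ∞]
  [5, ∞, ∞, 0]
Closure =
  [0, 9, 3, ∞]
  [∞, 0, ∞, ∞]
  [1, 10, 0, ∞]
  [5, 14, 8, 0]

This is the Floyd-Warshall all-pairs shortest-path computation. For each intermediate vertex k = 0, 1, …, 3, update dist[i][j] ← min(dist[i][j], dist[i][k] + dist[k][j]). The final matrix gives, for each (i, j), the minimum total weight of any directed path from i to j (possibly empty when i = j).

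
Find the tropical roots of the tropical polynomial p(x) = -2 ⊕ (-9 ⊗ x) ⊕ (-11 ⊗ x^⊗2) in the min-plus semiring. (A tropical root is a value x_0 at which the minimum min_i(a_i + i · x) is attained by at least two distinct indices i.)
Roots: {2, 7}

Each tropical root is a break point of the lower envelope of the lines y = a_i + i · x (there are 3 lines, with slopes 0, 1, ..., 2). Only the lines that attain the minimum somewhere contribute to roots; other lines are dominated. Here the surviving (envelope) indices are i = 2, i = 1, i = 0.
Intersections between consecutive envelope lines give the roots: for adjacent envelope indices i < j the intersection is x = (a_i − a_j) / (j − i). Reading off the sorted break points: {2, 7}.
Verification: at each break x_0, at least two indices attain the minimum of min_i(a_i + i · x_0).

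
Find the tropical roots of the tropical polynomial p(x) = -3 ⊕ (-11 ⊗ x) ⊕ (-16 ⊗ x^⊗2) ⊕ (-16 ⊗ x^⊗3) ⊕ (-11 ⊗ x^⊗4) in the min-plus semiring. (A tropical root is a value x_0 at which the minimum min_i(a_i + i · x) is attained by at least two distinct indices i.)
Roots: {-5, 0, 5, 8}

Each tropical root is a break point of the lower envelope of the lines y = a_i + i · x (there are 5 lines, with slopes 0, 1, ..., 4). Only the lines that attain the minimum somewhere contribute to roots; other lines are dominated. Here the surviving (envelope) indices are i = 4, i = 3, i = 2, i = 1, i = 0.
Intersections between consecutive envelope lines give the roots: for adjacent envelope indices i < j the intersection is x = (a_i − a_j) / (j − i). Reading off the sorted break points: {-5, 0, 5, 8}.
Verification: at each break x_0, at least two indices attain the minimum of min_i(a_i + i · x_0).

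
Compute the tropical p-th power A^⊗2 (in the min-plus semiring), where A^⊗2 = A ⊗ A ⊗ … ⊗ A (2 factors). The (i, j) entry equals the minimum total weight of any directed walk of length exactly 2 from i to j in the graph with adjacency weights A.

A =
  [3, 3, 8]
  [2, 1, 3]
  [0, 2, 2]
A^⊗2 =
  [5, 4, 6]
  [3, 2, 4]
  [2, 3, 4]

Each entry (A^⊗2)_ij equals the minimum over all length-2 walks i = v_0 → v_1 → … → v_2 = j of Σ_t A[v_t][v_{t+1}]. For example, for (i, j) = (0, 2) we minimise over 3 possible intermediate vertex sequences; the minimum is 6, attained along the walk 0 → 1 → 2.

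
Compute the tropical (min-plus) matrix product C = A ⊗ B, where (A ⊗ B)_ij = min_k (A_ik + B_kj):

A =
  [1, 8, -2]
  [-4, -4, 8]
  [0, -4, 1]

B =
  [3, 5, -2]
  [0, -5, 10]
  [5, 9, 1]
A ⊗ B =
  [3, 3, -1]
  [-4, -9, -6]
  [-4, -9, -2]

Apply the min-plus product entry-by-entry:
  C[0][0] = min over k of (A[0][0] + B[0][0] = 1 + 3 = 4, A[0][1] + B[1][0] = 8 + 0 = 8, A[0][2] + B[2][0] = -2 + 5 = 3) = 3 (attained at k = 2)
  C[0][1] = min over k of (A[0][0] + B[0][1] = 1 + 5 = 6, A[0][1] + B[1][1] = 8 + -5 = 3, A[0][2] + B[2][1] = -2 + 9 = 7) = 3 (attained at k = 1)
  C[0][2] = min over k of (A[0][0] + B[0][2] = 1 + -2 = -1, A[0][1] + B[1][2] = 8 + 10 = 18, A[0][2] + B[2][2] = -2 + 1 = -1) = -1 (attained at k = 0)
  C[1][0] = min over k of (A[1][0] + B[0][0] = -4 + 3 = -1, A[1][1] + B[1][0] = -4 + 0 = -4, A[1][2] + B[2][0] = 8 + 5 = 13) = -4 (attained at k = 1)
  C[1][1] = min over k of (A[1][0] + B[0][1] = -4 + 5 = 1, A[1][1] + B[1][1] = -4 + -5 = -9, A[1][2] + B[2][1] = 8 + 9 = 17) = -9 (attained at k = 1)
  C[1][2] = min over k of (A[1][0] + B[0][2] = -4 + -2 = -6, A[1][1] + B[1][2] = -4 + 10 = 6, A[1][2] + B[2][2] = 8 + 1 = 9) = -6 (attained at k = 0)
  C[2][0] = min over k of (A[2][0] + B[0][0] = 0 + 3 = 3, A[2][1] + B[1][0] = -4 + 0 = -4, A[2][2] + B[2][0] = 1 + 5 = 6) = -4 (attained at k = 1)
  C[2][1] = min over k of (A[2][0] + B[0][1] = 0 + 5 = 5, A[2][1] + B[1][1] = -4 + -5 = -9, A[2][2] + B[2][1] = 1 + 9 = 10) = -9 (attained at k = 1)
  C[2][2] = min over k of (A[2][0] + B[0][2] = 0 + -2 = -2, A[2][1] + B[1][2] = -4 + 10 = 6, A[2][2] + B[2][2] = 1 + 1 = 2) = -2 (attained at k = 0)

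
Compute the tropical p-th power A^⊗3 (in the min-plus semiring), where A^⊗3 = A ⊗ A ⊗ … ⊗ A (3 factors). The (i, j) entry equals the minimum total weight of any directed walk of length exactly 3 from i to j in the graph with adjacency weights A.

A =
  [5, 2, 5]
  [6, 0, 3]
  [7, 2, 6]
A^⊗3 =
  [8, 2, 5]
  [6, 0, 3]
  [8, 2, 5]

Each entry (A^⊗3)_ij equals the minimum over all length-3 walks i = v_0 → v_1 → … → v_3 = j of Σ_t A[v_t][v_{t+1}]. For example, for (i, j) = (0, 2) we minimise over 9 possible intermediate vertex sequences; the minimum is 5, attained along the walk 0 → 1 → 1 → 2.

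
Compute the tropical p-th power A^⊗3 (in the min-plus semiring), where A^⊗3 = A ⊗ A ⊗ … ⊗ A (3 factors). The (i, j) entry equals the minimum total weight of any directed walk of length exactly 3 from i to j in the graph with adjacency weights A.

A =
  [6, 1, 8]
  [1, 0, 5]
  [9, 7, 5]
A^⊗3 =
  [2, 1, 6]
  [1, 0, 5]
  [8, 7, 12]

Each entry (A^⊗3)_ij equals the minimum over all length-3 walks i = v_0 → v_1 → … → v_3 = j of Σ_t A[v_t][v_{t+1}]. For example, for (i, j) = (0, 2) we minimise over 9 possible intermediate vertex sequences; the minimum is 6, attained along the walk 0 → 1 → 1 → 2.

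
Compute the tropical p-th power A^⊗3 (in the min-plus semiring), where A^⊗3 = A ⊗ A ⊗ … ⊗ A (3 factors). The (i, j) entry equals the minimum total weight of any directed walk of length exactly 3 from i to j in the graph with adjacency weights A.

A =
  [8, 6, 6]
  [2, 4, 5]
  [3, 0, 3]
A^⊗3 =
  [8, 9, 11]
  [7, 8, 10]
  [5, 5, 8]

Each entry (A^⊗3)_ij equals the minimum over all length-3 walks i = v_0 → v_1 → … → v_3 = j of Σ_t A[v_t][v_{t+1}]. For example, for (i, j) = (0, 2) we minimise over 9 possible intermediate vertex sequences; the minimum is 11, attained along the walk 0 → 2 → 1 → 2.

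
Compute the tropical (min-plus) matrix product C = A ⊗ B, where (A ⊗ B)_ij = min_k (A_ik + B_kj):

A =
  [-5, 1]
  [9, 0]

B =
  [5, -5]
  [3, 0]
A ⊗ B =
  [0, -10]
  [3, 0]

Apply the min-plus product entry-by-entry:
  C[0][0] = min over k of (A[0][0] + B[0][0] = -5 + 5 = 0, A[0][1] + B[1][0] = 1 + 3 = 4) = 0 (attained at k = 0)
  C[0][1] = min over k of (A[0][0] + B[0][1] = -5 + -5 = -10, A[0][1] + B[1][1] = 1 + 0 = 1) = -10 (attained at k = 0)
  C[1][0] = min over k of (A[1][0] + B[0][0] = 9 + 5 = 14, A[1][1] + B[1][0] = 0 + 3 = 3) = 3 (attained at k = 1)
  C[1][1] = min over k of (A[1][0] + B[0][1] = 9 + -5 = 4, A[1][1] + B[1][1] = 0 + 0 = 0) = 0 (attained at k = 1)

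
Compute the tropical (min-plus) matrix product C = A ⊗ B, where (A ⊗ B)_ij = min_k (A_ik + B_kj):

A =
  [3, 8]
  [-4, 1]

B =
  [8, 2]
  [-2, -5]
A ⊗ B =
  [6, 3]
  [-1, -4]

Apply the min-plus product entry-by-entry:
  C[0][0] = min over k of (A[0][0] + B[0][0] = 3 + 8 = 11, A[0][1] + B[1][0] = 8 + -2 = 6) = 6 (attained at k = 1)
  C[0][1] = min over k of (A[0][0] + B[0][1] = 3 + 2 = 5, A[0][1] + B[1][1] = 8 + -5 = 3) = 3 (attained at k = 1)
  C[1][0] = min over k of (A[1][0] + B[0][0] = -4 + 8 = 4, A[1][1] + B[1][0] = 1 + -2 = -1) = -1 (attained at k = 1)
  C[1][1] = min over k of (A[1][0] + B[0][1] = -4 + 2 = -2, A[1][1] + B[1][1] = 1 + -5 = -4) = -4 (attained at k = 1)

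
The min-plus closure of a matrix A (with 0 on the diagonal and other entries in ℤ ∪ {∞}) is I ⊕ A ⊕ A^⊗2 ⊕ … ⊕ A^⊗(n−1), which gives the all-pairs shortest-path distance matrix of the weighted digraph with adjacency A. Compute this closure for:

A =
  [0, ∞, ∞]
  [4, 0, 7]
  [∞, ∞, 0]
Closure =
  [0, ∞, ∞]
  [4, 0, 7]
  [∞, ∞, 0]

This is the Floyd-Warshall all-pairs shortest-path computation. For each intermediate vertex k = 0, 1, …, 2, update dist[i][j] ← min(dist[i][j], dist[i][k] + dist[k][j]). The final matrix gives, for each (i, j), the minimum total weight of any directed path from i to j (possibly empty when i = j).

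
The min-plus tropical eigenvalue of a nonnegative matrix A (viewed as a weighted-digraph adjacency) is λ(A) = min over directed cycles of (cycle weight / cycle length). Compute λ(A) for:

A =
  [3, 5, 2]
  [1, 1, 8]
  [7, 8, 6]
λ(A) = 1

Enumerate directed cycles and compute their means (weight / length). Sample:
  cycle 0 → 0: weight = 3, length = 1, mean = 3/1 ≈ 3.000
  cycle 1 → 1: weight = 1, length = 1, mean = 1/1 ≈ 1.000
  cycle 2 → 2: weight = 6, length = 1, mean = 6/1 ≈ 6.000
  cycle 0 → 1 → 0: weight = 6, length = 2, mean = 6/2 ≈ 3.000
  cycle 0 → 2 → 0: weight = 9, length = 2, mean = 9/2 ≈ 4.500
  cycle 1 → 0 → 1: weight = 6, length = 2, mean = 6/2 ≈ 3.000
Minimum mean = 1.000, attained e.g. along the cycle 1 → 1 with weight 1 and length 1. So λ(A) = 1/1 = 1.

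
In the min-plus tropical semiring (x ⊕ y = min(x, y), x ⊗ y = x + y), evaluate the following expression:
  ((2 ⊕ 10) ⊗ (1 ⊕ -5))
((2 ⊕ 10) ⊗ (1 ⊕ -5)) = -3

Expand innermost to outermost. Recall ⊕ takes the minimum of its arguments and ⊗ takes their sum. Working out the expression ((2 ⊕ 10) ⊗ (1 ⊕ -5)) gives -3.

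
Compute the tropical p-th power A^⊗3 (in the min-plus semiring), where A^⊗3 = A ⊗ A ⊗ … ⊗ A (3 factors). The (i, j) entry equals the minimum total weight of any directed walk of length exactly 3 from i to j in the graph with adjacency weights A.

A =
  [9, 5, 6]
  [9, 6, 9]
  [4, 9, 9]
A^⊗3 =
  [18, 15, 16]
  [19, 18, 19]
  [14, 15, 18]

Each entry (A^⊗3)_ij equals the minimum over all length-3 walks i = v_0 → v_1 → … → v_3 = j of Σ_t A[v_t][v_{t+1}]. For example, for (i, j) = (0, 2) we minimise over 9 possible intermediate vertex sequences; the minimum is 16, attained along the walk 0 → 2 → 0 → 2.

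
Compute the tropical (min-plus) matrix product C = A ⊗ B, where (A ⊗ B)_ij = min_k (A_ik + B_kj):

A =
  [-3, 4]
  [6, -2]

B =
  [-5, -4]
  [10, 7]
A ⊗ B =
  [-8, -7]
  [1, 2]

Apply the min-plus product entry-by-entry:
  C[0][0] = min over k of (A[0][0] + B[0][0] = -3 + -5 = -8, A[0][1] + B[1][0] = 4 + 10 = 14) = -8 (attained at k = 0)
  C[0][1] = min over k of (A[0][0] + B[0][1] = -3 + -4 = -7, A[0][1] + B[1][1] = 4 + 7 = 11) = -7 (attained at k = 0)
  C[1][0] = min over k of (A[1][0] + B[0][0] = 6 + -5 = 1, A[1][1] + B[1][0] = -2 + 10 = 8) = 1 (attained at k = 0)
  C[1][1] = min over k of (A[1][0] + B[0][1] = 6 + -4 = 2, A[1][1] + B[1][1] = -2 + 7 = 5) = 2 (attained at k = 0)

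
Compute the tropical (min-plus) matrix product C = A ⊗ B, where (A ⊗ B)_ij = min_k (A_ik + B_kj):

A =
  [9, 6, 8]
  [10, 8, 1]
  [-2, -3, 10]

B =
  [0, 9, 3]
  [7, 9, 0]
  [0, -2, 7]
A ⊗ B =
  [8, 6, 6]
  [1, -1, 8]
  [-2, 6, -3]

Apply the min-plus product entry-by-entry:
  C[0][0] = min over k of (A[0][0] + B[0][0] = 9 + 0 = 9, A[0][1] + B[1][0] = 6 + 7 = 13, A[0][2] + B[2][0] = 8 + 0 = 8) = 8 (attained at k = 2)
  C[0][1] = min over k of (A[0][0] + B[0][1] = 9 + 9 = 18, A[0][1] + B[1][1] = 6 + 9 = 15, A[0][2] + B[2][1] = 8 + -2 = 6) = 6 (attained at k = 2)
  C[0][2] = min over k of (A[0][0] + B[0][2] = 9 + 3 = 12, A[0][1] + B[1][2] = 6 + 0 = 6, A[0][2] + B[2][2] = 8 + 7 = 15) = 6 (attained at k = 1)
  C[1][0] = min over k of (A[1][0] + B[0][0] = 10 + 0 = 10, A[1][1] + B[1][0] = 8 + 7 = 15, A[1][2] + B[2][0] = 1 + 0 = 1) = 1 (attained at k = 2)
  C[1][1] = min over k of (A[1][0] + B[0][1] = 10 + 9 = 19, A[1][1] + B[1][1] = 8 + 9 = 17, A[1][2] + B[2][1] = 1 + -2 = -1) = -1 (attained at k = 2)
  C[1][2] = min over k of (A[1][0] + B[0][2] = 10 + 3 = 13, A[1][1] + B[1][2] = 8 + 0 = 8, A[1][2] + B[2][2] = 1 + 7 = 8) = 8 (attained at k = 1)
  C[2][0] = min over k of (A[2][0] + B[0][0] = -2 + 0 = -2, A[2][1] + B[1][0] = -3 + 7 = 4, A[2][2] + B[2][0] = 10 + 0 = 10) = -2 (attained at k = 0)
  C[2][1] = min over k of (A[2][0] + B[0][1] = -2 + 9 = 7, A[2][1] + B[1][1] = -3 + 9 = 6, A[2][2] + B[2][1] = 10 + -2 = 8) = 6 (attained at k = 1)
  C[2][2] = min over k of (A[2][0] + B[0][2] = -2 + 3 = 1, A[2][1] + B[1][2] = -3 + 0 = -3, A[2][2] + B[2][2] = 10 + 7 = 17) = -3 (attained at k = 1)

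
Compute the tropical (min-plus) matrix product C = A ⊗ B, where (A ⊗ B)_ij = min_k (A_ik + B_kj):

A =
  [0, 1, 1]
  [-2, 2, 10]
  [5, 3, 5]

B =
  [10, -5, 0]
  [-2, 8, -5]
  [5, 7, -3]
A ⊗ B =
  [-1, -5, -4]
  [0, -7, -3]
  [1, 0, -2]

Apply the min-plus product entry-by-entry:
  C[0][0] = min over k of (A[0][0] + B[0][0] = 0 + 10 = 10, A[0][1] + B[1][0] = 1 + -2 = -1, A[0][2] + B[2][0] = 1 + 5 = 6) = -1 (attained at k = 1)
  C[0][1] = min over k of (A[0][0] + B[0][1] = 0 + -5 = -5, A[0][1] + B[1][1] = 1 + 8 = 9, A[0][2] + B[2][1] = 1 + 7 = 8) = -5 (attained at k = 0)
  C[0][2] = min over k of (A[0][0] + B[0][2] = 0 + 0 = 0, A[0][1] + B[1][2] = 1 + -5 = -4, A[0][2] + B[2][2] = 1 + -3 = -2) = -4 (attained at k = 1)
  C[1][0] = min over k of (A[1][0] + B[0][0] = -2 + 10 = 8, A[1][1] + B[1][0] = 2 + -2 = 0, A[1][2] + B[2][0] = 10 + 5 = 15) = 0 (attained at k = 1)
  C[1][1] = min over k of (A[1][0] + B[0][1] = -2 + -5 = -7, A[1][1] + B[1][1] = 2 + 8 = 10, A[1][2] + B[2][1] = 10 + 7 = 17) = -7 (attained at k = 0)
  C[1][2] = min over k of (A[1][0] + B[0][2] = -2 + 0 = -2, A[1][1] + B[1][2] = 2 + -5 = -3, A[1][2] + B[2][2] = 10 + -3 = 7) = -3 (attained at k = 1)
  C[2][0] = min over k of (A[2][0] + B[0][0] = 5 + 10 = 15, A[2][1] + B[1][0] = 3 + -2 = 1, A[2][2] + B[2][0] = 5 + 5 = 10) = 1 (attained at k = 1)
  C[2][1] = min over k of (A[2][0] + B[0][1] = 5 + -5 = 0, A[2][1] + B[1][1] = 3 + 8 = 11, A[2][2] + B[2][1] = 5 + 7 = 12) = 0 (attained at k = 0)
  C[2][2] = min over k of (A[2][0] + B[0][2] = 5 + 0 = 5, A[2][1] + B[1][2] = 3 + -5 = -2, A[2][2] + B[2][2] = 5 + -3 = 2) = -2 (attained at k = 1)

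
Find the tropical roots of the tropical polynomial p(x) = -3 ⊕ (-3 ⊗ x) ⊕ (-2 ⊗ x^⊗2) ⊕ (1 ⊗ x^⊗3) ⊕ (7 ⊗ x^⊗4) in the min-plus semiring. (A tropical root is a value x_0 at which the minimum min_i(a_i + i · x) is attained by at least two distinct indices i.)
Roots: {-6, -3, -1, 0}

Each tropical root is a break point of the lower envelope of the lines y = a_i + i · x (there are 5 lines, with slopes 0, 1, ..., 4). Only the lines that attain the minimum somewhere contribute to roots; other lines are dominated. Here the surviving (envelope) indices are i = 4, i = 3, i = 2, i = 1, i = 0.
Intersections between consecutive envelope lines give the roots: for adjacent envelope indices i < j the intersection is x = (a_i − a_j) / (j − i). Reading off the sorted break points: {-6, -3, -1, 0}.
Verification: at each break x_0, at least two indices attain the minimum of min_i(a_i + i · x_0).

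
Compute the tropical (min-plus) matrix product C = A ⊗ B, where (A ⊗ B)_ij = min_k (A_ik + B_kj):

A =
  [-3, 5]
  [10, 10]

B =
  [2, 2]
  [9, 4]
A ⊗ B =
  [-1, -1]
  [12, 12]

Apply the min-plus product entry-by-entry:
  C[0][0] = min over k of (A[0][0] + B[0][0] = -3 + 2 = -1, A[0][1] + B[1][0] = 5 + 9 = 14) = -1 (attained at k = 0)
  C[0][1] = min over k of (A[0][0] + B[0][1] = -3 + 2 = -1, A[0][1] + B[1][1] = 5 + 4 = 9) = -1 (attained at k = 0)
  C[1][0] = min over k of (A[1][0] + B[0][0] = 10 + 2 = 12, A[1][1] + B[1][0] = 10 + 9 = 19) = 12 (attained at k = 0)
  C[1][1] = min over k of (A[1][0] + B[0][1] = 10 + 2 = 12, A[1][1] + B[1][1] = 10 + 4 = 14) = 12 (attained at k = 0)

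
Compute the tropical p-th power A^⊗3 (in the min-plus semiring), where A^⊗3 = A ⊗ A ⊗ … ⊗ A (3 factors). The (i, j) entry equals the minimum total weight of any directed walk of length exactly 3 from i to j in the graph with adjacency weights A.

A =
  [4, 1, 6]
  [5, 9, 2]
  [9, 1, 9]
A^⊗3 =
  [10, 4, 7]
  [8, 10, 5]
  [10, 4, 12]

Each entry (A^⊗3)_ij equals the minimum over all length-3 walks i = v_0 → v_1 → … → v_3 = j of Σ_t A[v_t][v_{t+1}]. For example, for (i, j) = (0, 2) we minimise over 9 possible intermediate vertex sequences; the minimum is 7, attained along the walk 0 → 0 → 1 → 2.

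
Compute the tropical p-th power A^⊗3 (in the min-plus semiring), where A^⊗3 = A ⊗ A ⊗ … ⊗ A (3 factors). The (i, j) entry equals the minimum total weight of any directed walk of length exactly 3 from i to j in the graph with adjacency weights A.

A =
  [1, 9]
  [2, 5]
A^⊗3 =
  [3, 11]
  [4, 12]

Each entry (A^⊗3)_ij equals the minimum over all length-3 walks i = v_0 → v_1 → … → v_3 = j of Σ_t A[v_t][v_{t+1}]. For example, for (i, j) = (0, 1) we minimise over 4 possible intermediate vertex sequences; the minimum is 11, attained along the walk 0 → 0 → 0 → 1.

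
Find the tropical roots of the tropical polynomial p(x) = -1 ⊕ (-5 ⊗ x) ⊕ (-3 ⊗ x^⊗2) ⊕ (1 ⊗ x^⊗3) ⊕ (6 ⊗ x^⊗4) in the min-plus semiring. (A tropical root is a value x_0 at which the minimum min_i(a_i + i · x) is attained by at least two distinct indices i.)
Roots: {-5, -4, -2, 4}

Each tropical root is a break point of the lower envelope of the lines y = a_i + i · x (there are 5 lines, with slopes 0, 1, ..., 4). Only the lines that attain the minimum somewhere contribute to roots; other lines are dominated. Here the surviving (envelope) indices are i = 4, i = 3, i = 2, i = 1, i = 0.
Intersections between consecutive envelope lines give the roots: for adjacent envelope indices i < j the intersection is x = (a_i − a_j) / (j − i). Reading off the sorted break points: {-5, -4, -2, 4}.
Verification: at each break x_0, at least two indices attain the minimum of min_i(a_i + i · x_0).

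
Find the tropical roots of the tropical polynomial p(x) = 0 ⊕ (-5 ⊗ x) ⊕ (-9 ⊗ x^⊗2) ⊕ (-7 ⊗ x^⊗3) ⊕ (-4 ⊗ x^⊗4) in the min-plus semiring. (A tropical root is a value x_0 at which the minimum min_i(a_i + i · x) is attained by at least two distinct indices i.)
Roots: {-3, -2, 4, 5}

Each tropical root is a break point of the lower envelope of the lines y = a_i + i · x (there are 5 lines, with slopes 0, 1, ..., 4). Only the lines that attain the minimum somewhere contribute to roots; other lines are dominated. Here the surviving (envelope) indices are i = 4, i = 3, i = 2, i = 1, i = 0.
Intersections between consecutive envelope lines give the roots: for adjacent envelope indices i < j the intersection is x = (a_i − a_j) / (j − i). Reading off the sorted break points: {-3, -2, 4, 5}.
Verification: at each break x_0, at least two indices attain the minimum of min_i(a_i + i · x_0).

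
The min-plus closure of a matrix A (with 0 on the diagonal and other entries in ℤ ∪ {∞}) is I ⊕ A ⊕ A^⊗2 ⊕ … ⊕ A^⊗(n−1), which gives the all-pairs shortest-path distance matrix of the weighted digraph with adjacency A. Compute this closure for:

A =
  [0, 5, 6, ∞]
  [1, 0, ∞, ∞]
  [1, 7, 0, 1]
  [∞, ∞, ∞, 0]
Closure =
  [0, 5, 6, 7]
  [1, 0, 7, 8]
  [1, 6, 0, 1]
  [∞, ∞, ∞, 0]

This is the Floyd-Warshall all-pairs shortest-path computation. For each intermediate vertex k = 0, 1, …, 3, update dist[i][j] ← min(dist[i][j], dist[i][k] + dist[k][j]). The final matrix gives, for each (i, j), the minimum total weight of any directed path from i to j (possibly empty when i = j).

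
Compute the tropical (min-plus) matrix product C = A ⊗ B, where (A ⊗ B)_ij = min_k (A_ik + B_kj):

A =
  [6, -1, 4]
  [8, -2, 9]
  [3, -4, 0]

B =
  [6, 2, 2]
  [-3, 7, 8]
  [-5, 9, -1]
A ⊗ B =
  [-4, 6, 3]
  [-5, 5, 6]
  [-7, 3, -1]

Apply the min-plus product entry-by-entry:
  C[0][0] = min over k of (A[0][0] + B[0][0] = 6 + 6 = 12, A[0][1] + B[1][0] = -1 + -3 = -4, A[0][2] + B[2][0] = 4 + -5 = -1) = -4 (attained at k = 1)
  C[0][1] = min over k of (A[0][0] + B[0][1] = 6 + 2 = 8, A[0][1] + B[1][1] = -1 + 7 = 6, A[0][2] + B[2][1] = 4 + 9 = 13) = 6 (attained at k = 1)
  C[0][2] = min over k of (A[0][0] + B[0][2] = 6 + 2 = 8, A[0][1] + B[1][2] = -1 + 8 = 7, A[0][2] + B[2][2] = 4 + -1 = 3) = 3 (attained at k = 2)
  C[1][0] = min over k of (A[1][0] + B[0][0] = 8 + 6 = 14, A[1][1] + B[1][0] = -2 + -3 = -5, A[1][2] + B[2][0] = 9 + -5 = 4) = -5 (attained at k = 1)
  C[1][1] = min over k of (A[1][0] + B[0][1] = 8 + 2 = 10, A[1][1] + B[1][1] = -2 + 7 = 5, A[1][2] + B[2][1] = 9 + 9 = 18) = 5 (attained at k = 1)
  C[1][2] = min over k of (A[1][0] + B[0][2] = 8 + 2 = 10, A[1][1] + B[1][2] = -2 + 8 = 6, A[1][2] + B[2][2] = 9 + -1 = 8) = 6 (attained at k = 1)
  C[2][0] = min over k of (A[2][0] + B[0][0] = 3 + 6 = 9, A[2][1] + B[1][0] = -4 + -3 = -7, A[2][2] + B[2][0] = 0 + -5 = -5) = -7 (attained at k = 1)
  C[2][1] = min over k of (A[2][0] + B[0][1] = 3 + 2 = 5, A[2][1] + B[1][1] = -4 + 7 = 3, A[2][2] + B[2][1] = 0 + 9 = 9) = 3 (attained at k = 1)
  C[2][2] = min over k of (A[2][0] + B[0][2] = 3 + 2 = 5, A[2][1] + B[1][2] = -4 + 8 = 4, A[2][2] + B[2][2] = 0 + -1 = -1) = -1 (attained at k = 2)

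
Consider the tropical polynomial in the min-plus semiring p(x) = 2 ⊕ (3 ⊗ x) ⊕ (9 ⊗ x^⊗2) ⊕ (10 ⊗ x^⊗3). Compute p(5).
p(5) = 2

A tropical monomial a ⊗ x^⊗i evaluates to a + i · x. Evaluating each term at x = 5:
  Term 0 contributes 2 + 0 · 5 = 2
  Term 1 contributes 3 + 1 · 5 = 8
  Term 2 contributes 9 + 2 · 5 = 19
  Term 3 contributes 10 + 3 · 5 = 25
p(5) = ⊕ of these = min[2, 8, 19, 25] = 2.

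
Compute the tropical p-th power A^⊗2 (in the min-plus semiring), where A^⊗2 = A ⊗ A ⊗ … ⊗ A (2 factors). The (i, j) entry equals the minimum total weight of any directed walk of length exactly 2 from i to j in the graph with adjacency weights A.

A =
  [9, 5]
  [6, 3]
A^⊗2 =
  [11, 8]
  [9, 6]

Each entry (A^⊗2)_ij equals the minimum over all length-2 walks i = v_0 → v_1 → … → v_2 = j of Σ_t A[v_t][v_{t+1}]. For example, for (i, j) = (0, 1) we minimise over 2 possible intermediate vertex sequences; the minimum is 8, attained along the walk 0 → 1 → 1.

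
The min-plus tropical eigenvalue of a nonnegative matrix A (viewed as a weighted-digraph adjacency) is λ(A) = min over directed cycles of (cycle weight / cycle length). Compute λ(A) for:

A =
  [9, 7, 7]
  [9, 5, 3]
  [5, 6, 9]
λ(A) = 9/2

Enumerate directed cycles and compute their means (weight / length). Sample:
  cycle 0 → 0: weight = 9, length = 1, mean = 9/1 ≈ 9.000
  cycle 1 → 1: weight = 5, length = 1, mean = 5/1 ≈ 5.000
  cycle 2 → 2: weight = 9, length = 1, mean = 9/1 ≈ 9.000
  cycle 0 → 1 → 0: weight = 16, length = 2, mean = 16/2 ≈ 8.000
  cycle 0 → 2 → 0: weight = 12, length = 2, mean = 12/2 ≈ 6.000
  cycle 1 → 0 → 1: weight = 16, length = 2, mean = 16/2 ≈ 8.000
Minimum mean = 4.500, attained e.g. along the cycle 1 → 2 → 1 with weight 9 and length 2. So λ(A) = 9/2 = 9/2.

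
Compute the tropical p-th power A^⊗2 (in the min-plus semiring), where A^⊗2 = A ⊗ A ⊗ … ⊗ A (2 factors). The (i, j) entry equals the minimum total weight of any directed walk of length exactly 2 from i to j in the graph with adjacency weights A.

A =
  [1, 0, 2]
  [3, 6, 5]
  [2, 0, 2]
A^⊗2 =
  [2, 1, 3]
  [4, 3, 5]
  [3, 2, 4]

Each entry (A^⊗2)_ij equals the minimum over all length-2 walks i = v_0 → v_1 → … → v_2 = j of Σ_t A[v_t][v_{t+1}]. For example, for (i, j) = (0, 2) we minimise over 3 possible intermediate vertex sequences; the minimum is 3, attained along the walk 0 → 0 → 2.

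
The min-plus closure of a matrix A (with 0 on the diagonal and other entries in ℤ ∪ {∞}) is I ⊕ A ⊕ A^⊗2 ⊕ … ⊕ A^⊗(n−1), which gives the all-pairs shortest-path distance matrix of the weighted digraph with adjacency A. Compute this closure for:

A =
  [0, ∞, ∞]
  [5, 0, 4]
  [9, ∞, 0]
Closure =
  [0, ∞, ∞]
  [5, 0, 4]
  [9, ∞, 0]

This is the Floyd-Warshall all-pairs shortest-path computation. For each intermediate vertex k = 0, 1, …, 2, update dist[i][j] ← min(dist[i][j], dist[i][k] + dist[k][j]). The final matrix gives, for each (i, j), the minimum total weight of any directed path from i to j (possibly empty when i = j).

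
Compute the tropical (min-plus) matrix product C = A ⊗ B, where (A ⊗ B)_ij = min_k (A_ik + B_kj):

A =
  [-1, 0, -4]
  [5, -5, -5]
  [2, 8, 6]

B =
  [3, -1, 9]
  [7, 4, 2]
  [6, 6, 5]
A ⊗ B =
  [2, -2, 1]
  [1, -1, -3]
  [5, 1, 10]

Apply the min-plus product entry-by-entry:
  C[0][0] = min over k of (A[0][0] + B[0][0] = -1 + 3 = 2, A[0][1] + B[1][0] = 0 + 7 = 7, A[0][2] + B[2][0] = -4 + 6 = 2) = 2 (attained at k = 0)
  C[0][1] = min over k of (A[0][0] + B[0][1] = -1 + -1 = -2, A[0][1] + B[1][1] = 0 + 4 = 4, A[0][2] + B[2][1] = -4 + 6 = 2) = -2 (attained at k = 0)
  C[0][2] = min over k of (A[0][0] + B[0][2] = -1 + 9 = 8, A[0][1] + B[1][2] = 0 + 2 = 2, A[0][2] + B[2][2] = -4 + 5 = 1) = 1 (attained at k = 2)
  C[1][0] = min over k of (A[1][0] + B[0][0] = 5 + 3 = 8, A[1][1] + B[1][0] = -5 + 7 = 2, A[1][2] + B[2][0] = -5 + 6 = 1) = 1 (attained at k = 2)
  C[1][1] = min over k of (A[1][0] + B[0][1] = 5 + -1 = 4, A[1][1] + B[1][1] = -5 + 4 = -1, A[1][2] + B[2][1] = -5 + 6 = 1) = -1 (attained at k = 1)
  C[1][2] = min over k of (A[1][0] + B[0][2] = 5 + 9 = 14, A[1][1] + B[1][2] = -5 + 2 = -3, A[1][2] + B[2][2] = -5 + 5 = 0) = -3 (attained at k = 1)
  C[2][0] = min over k of (A[2][0] + B[0][0] = 2 + 3 = 5, A[2][1] + B[1][0] = 8 + 7 = 15, A[2][2] + B[2][0] = 6 + 6 = 12) = 5 (attained at k = 0)
  C[2][1] = min over k of (A[2][0] + B[0][1] = 2 + -1 = 1, A[2][1] + B[1][1] = 8 + 4 = 12, A[2][2] + B[2][1] = 6 + 6 = 12) = 1 (attained at k = 0)
  C[2][2] = min over k of (A[2][0] + B[0][2] = 2 + 9 = 11, A[2][1] + B[1][2] = 8 + 2 = 10, A[2][2] + B[2][2] = 6 + 5 = 11) = 10 (attained at k = 1)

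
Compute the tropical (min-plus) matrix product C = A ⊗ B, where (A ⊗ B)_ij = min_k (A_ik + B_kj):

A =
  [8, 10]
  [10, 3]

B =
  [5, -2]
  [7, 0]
A ⊗ B =
  [13, 6]
  [10, 3]

Apply the min-plus product entry-by-entry:
  C[0][0] = min over k of (A[0][0] + B[0][0] = 8 + 5 = 13, A[0][1] + B[1][0] = 10 + 7 = 17) = 13 (attained at k = 0)
  C[0][1] = min over k of (A[0][0] + B[0][1] = 8 + -2 = 6, A[0][1] + B[1][1] = 10 + 0 = 10) = 6 (attained at k = 0)
  C[1][0] = min over k of (A[1][0] + B[0][0] = 10 + 5 = 15, A[1][1] + B[1][0] = 3 + 7 = 10) = 10 (attained at k = 1)
  C[1][1] = min over k of (A[1][0] + B[0][1] = 10 + -2 = 8, A[1][1] + B[1][1] = 3 + 0 = 3) = 3 (attained at k = 1)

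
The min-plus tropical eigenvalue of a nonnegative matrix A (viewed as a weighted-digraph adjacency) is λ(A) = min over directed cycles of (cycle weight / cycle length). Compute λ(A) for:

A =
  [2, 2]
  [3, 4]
λ(A) = 2

Enumerate directed cycles and compute their means (weight / length). Sample:
  cycle 0 → 0: weight = 2, length = 1, mean = 2/1 ≈ 2.000
  cycle 1 → 1: weight = 4, length = 1, mean = 4/1 ≈ 4.000
  cycle 0 → 1 → 0: weight = 5, length = 2, mean = 5/2 ≈ 2.500
  cycle 1 → 0 → 1: weight = 5, length = 2, mean = 5/2 ≈ 2.500
Minimum mean = 2.000, attained e.g. along the cycle 0 → 0 with weight 2 and length 1. So λ(A) = 2/1 = 2.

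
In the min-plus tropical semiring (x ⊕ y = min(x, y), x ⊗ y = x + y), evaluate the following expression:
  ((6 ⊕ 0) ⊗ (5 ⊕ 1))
((6 ⊕ 0) ⊗ (5 ⊕ 1)) = 1

Expand innermost to outermost. Recall ⊕ takes the minimum of its arguments and ⊗ takes their sum. Working out the expression ((6 ⊕ 0) ⊗ (5 ⊕ 1)) gives 1.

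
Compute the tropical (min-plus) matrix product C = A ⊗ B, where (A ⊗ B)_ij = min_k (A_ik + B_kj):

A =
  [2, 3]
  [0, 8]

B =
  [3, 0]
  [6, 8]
A ⊗ B =
  [5, 2]
  [3, 0]

Apply the min-plus product entry-by-entry:
  C[0][0] = min over k of (A[0][0] + B[0][0] = 2 + 3 = 5, A[0][1] + B[1][0] = 3 + 6 = 9) = 5 (attained at k = 0)
  C[0][1] = min over k of (A[0][0] + B[0][1] = 2 + 0 = 2, A[0][1] + B[1][1] = 3 + 8 = 11) = 2 (attained at k = 0)
  C[1][0] = min over k of (A[1][0] + B[0][0] = 0 + 3 = 3, A[1][1] + B[1][0] = 8 + 6 = 14) = 3 (attained at k = 0)
  C[1][1] = min over k of (A[1][0] + B[0][1] = 0 + 0 = 0, A[1][1] + B[1][1] = 8 + 8 = 16) = 0 (attained at k = 0)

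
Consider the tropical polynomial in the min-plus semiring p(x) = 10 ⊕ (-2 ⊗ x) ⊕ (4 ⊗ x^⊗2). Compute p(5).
p(5) = 3

A tropical monomial a ⊗ x^⊗i evaluates to a + i · x. Evaluating each term at x = 5:
  Term 0 contributes 10 + 0 · 5 = 10
  Term 1 contributes -2 + 1 · 5 = 3
  Term 2 contributes 4 + 2 · 5 = 14
p(5) = ⊕ of these = min[10, 3, 14] = 3.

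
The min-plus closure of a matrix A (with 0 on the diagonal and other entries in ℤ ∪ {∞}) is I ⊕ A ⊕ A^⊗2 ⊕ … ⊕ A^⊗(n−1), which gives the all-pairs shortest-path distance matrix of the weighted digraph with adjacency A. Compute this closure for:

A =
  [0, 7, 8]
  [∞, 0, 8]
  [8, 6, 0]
Closure =
  [0, 7, 8]
  [16, 0, 8]
  [8, 6, 0]

This is the Floyd-Warshall all-pairs shortest-path computation. For each intermediate vertex k = 0, 1, …, 2, update dist[i][j] ← min(dist[i][j], dist[i][k] + dist[k][j]). The final matrix gives, for each (i, j), the minimum total weight of any directed path from i to j (possibly empty when i = j).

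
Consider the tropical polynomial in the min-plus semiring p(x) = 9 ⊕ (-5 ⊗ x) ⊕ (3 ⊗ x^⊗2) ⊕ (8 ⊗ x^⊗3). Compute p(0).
p(0) = -5

A tropical monomial a ⊗ x^⊗i evaluates to a + i · x. Evaluating each term at x = 0:
  Term 0 contributes 9 + 0 · 0 = 9
  Term 1 contributes -5 + 1 · 0 = -5
  Term 2 contributes 3 + 2 · 0 = 3
  Term 3 contributes 8 + 3 · 0 = 8
p(0) = ⊕ of these = min[9, -5, 3, 8] = -5.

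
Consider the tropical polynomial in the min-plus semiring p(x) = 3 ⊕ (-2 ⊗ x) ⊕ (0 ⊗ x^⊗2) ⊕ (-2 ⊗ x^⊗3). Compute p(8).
p(8) = 3

A tropical monomial a ⊗ x^⊗i evaluates to a + i · x. Evaluating each term at x = 8:
  Term 0 contributes 3 + 0 · 8 = 3
  Term 1 contributes -2 + 1 · 8 = 6
  Term 2 contributes 0 + 2 · 8 = 16
  Term 3 contributes -2 + 3 · 8 = 22
p(8) = ⊕ of these = min[3, 6, 16, 22] = 3.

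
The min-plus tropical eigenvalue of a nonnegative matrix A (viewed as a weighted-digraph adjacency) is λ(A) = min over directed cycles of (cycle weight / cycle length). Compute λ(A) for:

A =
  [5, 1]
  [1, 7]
λ(A) = 1

Enumerate directed cycles and compute their means (weight / length). Sample:
  cycle 0 → 0: weight = 5, length = 1, mean = 5/1 ≈ 5.000
  cycle 1 → 1: weight = 7, length = 1, mean = 7/1 ≈ 7.000
  cycle 0 → 1 → 0: weight = 2, length = 2, mean = 2/2 ≈ 1.000
  cycle 1 → 0 → 1: weight = 2, length = 2, mean = 2/2 ≈ 1.000
Minimum mean = 1.000, attained e.g. along the cycle 0 → 1 → 0 with weight 2 and length 2. So λ(A) = 2/2 = 1.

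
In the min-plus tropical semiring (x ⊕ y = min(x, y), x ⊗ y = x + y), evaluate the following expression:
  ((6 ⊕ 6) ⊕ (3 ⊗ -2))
((6 ⊕ 6) ⊕ (3 ⊗ -2)) = 1

Expand innermost to outermost. Recall ⊕ takes the minimum of its arguments and ⊗ takes their sum. Working out the expression ((6 ⊕ 6) ⊕ (3 ⊗ -2)) gives 1.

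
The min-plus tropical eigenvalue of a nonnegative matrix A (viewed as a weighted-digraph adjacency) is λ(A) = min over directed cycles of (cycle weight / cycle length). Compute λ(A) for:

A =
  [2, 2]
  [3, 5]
λ(A) = 2

Enumerate directed cycles and compute their means (weight / length). Sample:
  cycle 0 → 0: weight = 2, length = 1, mean = 2/1 ≈ 2.000
  cycle 1 → 1: weight = 5, length = 1, mean = 5/1 ≈ 5.000
  cycle 0 → 1 → 0: weight = 5, length = 2, mean = 5/2 ≈ 2.500
  cycle 1 → 0 → 1: weight = 5, length = 2, mean = 5/2 ≈ 2.500
Minimum mean = 2.000, attained e.g. along the cycle 0 → 0 with weight 2 and length 1. So λ(A) = 2/1 = 2.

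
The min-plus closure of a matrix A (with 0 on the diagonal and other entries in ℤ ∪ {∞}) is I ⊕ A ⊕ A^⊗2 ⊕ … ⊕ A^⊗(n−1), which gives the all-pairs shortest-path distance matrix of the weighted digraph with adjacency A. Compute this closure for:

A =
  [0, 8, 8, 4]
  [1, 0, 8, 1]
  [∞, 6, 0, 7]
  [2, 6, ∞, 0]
Closure =
  [0, 8, 8, 4]
  [1, 0, 8, 1]
  [7, 6, 0, 7]
  [2, 6, 10, 0]

This is the Floyd-Warshall all-pairs shortest-path computation. For each intermediate vertex k = 0, 1, …, 3, update dist[i][j] ← min(dist[i][j], dist[i][k] + dist[k][j]). The final matrix gives, for each (i, j), the minimum total weight of any directed path from i to j (possibly empty when i = j).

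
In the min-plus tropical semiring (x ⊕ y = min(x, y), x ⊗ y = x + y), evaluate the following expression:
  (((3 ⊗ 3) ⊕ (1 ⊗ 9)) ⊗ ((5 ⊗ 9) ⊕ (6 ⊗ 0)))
(((3 ⊗ 3) ⊕ (1 ⊗ 9)) ⊗ ((5 ⊗ 9) ⊕ (6 ⊗ 0))) = 12

Expand innermost to outermost. Recall ⊕ takes the minimum of its arguments and ⊗ takes their sum. Working out the expression (((3 ⊗ 3) ⊕ (1 ⊗ 9)) ⊗ ((5 ⊗ 9) ⊕ (6 ⊗ 0))) gives 12.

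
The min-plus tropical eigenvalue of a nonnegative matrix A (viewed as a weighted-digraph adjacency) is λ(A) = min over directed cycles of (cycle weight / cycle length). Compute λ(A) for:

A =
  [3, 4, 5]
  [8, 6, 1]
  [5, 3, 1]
λ(A) = 1

Enumerate directed cycles and compute their means (weight / length). Sample:
  cycle 0 → 0: weight = 3, length = 1, mean = 3/1 ≈ 3.000
  cycle 1 → 1: weight = 6, length = 1, mean = 6/1 ≈ 6.000
  cycle 2 → 2: weight = 1, length = 1, mean = 1/1 ≈ 1.000
  cycle 0 → 1 → 0: weight = 12, length = 2, mean = 12/2 ≈ 6.000
  cycle 0 → 2 → 0: weight = 10, length = 2, mean = 10/2 ≈ 5.000
  cycle 1 → 0 → 1: weight = 12, length = 2, mean = 12/2 ≈ 6.000
Minimum mean = 1.000, attained e.g. along the cycle 2 → 2 with weight 1 and length 1. So λ(A) = 1/1 = 1.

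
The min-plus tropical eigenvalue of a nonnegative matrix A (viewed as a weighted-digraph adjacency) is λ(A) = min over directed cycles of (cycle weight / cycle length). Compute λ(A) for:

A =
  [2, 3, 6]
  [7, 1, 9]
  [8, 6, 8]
λ(A) = 1

Enumerate directed cycles and compute their means (weight / length). Sample:
  cycle 0 → 0: weight = 2, length = 1, mean = 2/1 ≈ 2.000
  cycle 1 → 1: weight = 1, length = 1, mean = 1/1 ≈ 1.000
  cycle 2 → 2: weight = 8, length = 1, mean = 8/1 ≈ 8.000
  cycle 0 → 1 → 0: weight = 10, length = 2, mean = 10/2 ≈ 5.000
  cycle 0 → 2 → 0: weight = 14, length = 2, mean = 14/2 ≈ 7.000
  cycle 1 → 0 → 1: weight = 10, length = 2, mean = 10/2 ≈ 5.000
Minimum mean = 1.000, attained e.g. along the cycle 1 → 1 with weight 1 and length 1. So λ(A) = 1/1 = 1.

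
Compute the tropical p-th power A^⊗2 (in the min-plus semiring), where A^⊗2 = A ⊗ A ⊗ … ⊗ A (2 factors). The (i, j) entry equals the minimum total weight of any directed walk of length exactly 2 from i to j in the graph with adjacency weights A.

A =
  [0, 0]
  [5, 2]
A^⊗2 =
  [0, 0]
  [5, 4]

Each entry (A^⊗2)_ij equals the minimum over all length-2 walks i = v_0 → v_1 → … → v_2 = j of Σ_t A[v_t][v_{t+1}]. For example, for (i, j) = (0, 1) we minimise over 2 possible intermediate vertex sequences; the minimum is 0, attained along the walk 0 → 0 → 1.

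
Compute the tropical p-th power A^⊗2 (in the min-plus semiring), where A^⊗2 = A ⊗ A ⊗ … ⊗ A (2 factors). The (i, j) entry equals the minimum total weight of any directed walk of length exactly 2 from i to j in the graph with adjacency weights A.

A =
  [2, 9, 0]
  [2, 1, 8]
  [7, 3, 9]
A^⊗2 =
  [4, 3, 2]
  [3, 2, 2]
  [5, 4, 7]

Each entry (A^⊗2)_ij equals the minimum over all length-2 walks i = v_0 → v_1 → … → v_2 = j of Σ_t A[v_t][v_{t+1}]. For example, for (i, j) = (0, 2) we minimise over 3 possible intermediate vertex sequences; the minimum is 2, attained along the walk 0 → 0 → 2.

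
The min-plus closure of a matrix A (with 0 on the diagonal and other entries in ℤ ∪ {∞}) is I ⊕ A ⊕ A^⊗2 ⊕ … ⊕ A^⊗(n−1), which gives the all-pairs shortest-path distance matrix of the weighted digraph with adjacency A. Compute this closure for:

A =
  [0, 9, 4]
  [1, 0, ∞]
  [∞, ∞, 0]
Closure =
  [0, 9, 4]
  [1, 0, 5]
  [∞, ∞, 0]

This is the Floyd-Warshall all-pairs shortest-path computation. For each intermediate vertex k = 0, 1, …, 2, update dist[i][j] ← min(dist[i][j], dist[i][k] + dist[k][j]). The final matrix gives, for each (i, j), the minimum total weight of any directed path from i to j (possibly empty when i = j).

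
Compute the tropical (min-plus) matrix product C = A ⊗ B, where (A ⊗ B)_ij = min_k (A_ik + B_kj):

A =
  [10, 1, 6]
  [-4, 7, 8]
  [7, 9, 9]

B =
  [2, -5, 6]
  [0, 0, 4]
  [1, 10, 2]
A ⊗ B =
  [1, 1, 5]
  [-2, -9, 2]
  [9, 2, 11]

Apply the min-plus product entry-by-entry:
  C[0][0] = min over k of (A[0][0] + B[0][0] = 10 + 2 = 12, A[0][1] + B[1][0] = 1 + 0 = 1, A[0][2] + B[2][0] = 6 + 1 = 7) = 1 (attained at k = 1)
  C[0][1] = min over k of (A[0][0] + B[0][1] = 10 + -5 = 5, A[0][1] + B[1][1] = 1 + 0 = 1, A[0][2] + B[2][1] = 6 + 10 = 16) = 1 (attained at k = 1)
  C[0][2] = min over k of (A[0][0] + B[0][2] = 10 + 6 = 16, A[0][1] + B[1][2] = 1 + 4 = 5, A[0][2] + B[2][2] = 6 + 2 = 8) = 5 (attained at k = 1)
  C[1][0] = min over k of (A[1][0] + B[0][0] = -4 + 2 = -2, A[1][1] + B[1][0] = 7 + 0 = 7, A[1][2] + B[2][0] = 8 + 1 = 9) = -2 (attained at k = 0)
  C[1][1] = min over k of (A[1][0] + B[0][1] = -4 + -5 = -9, A[1][1] + B[1][1] = 7 + 0 = 7, A[1][2] + B[2][1] = 8 + 10 = 18) = -9 (attained at k = 0)
  C[1][2] = min over k of (A[1][0] + B[0][2] = -4 + 6 = 2, A[1][1] + B[1][2] = 7 + 4 = 11, A[1][2] + B[2][2] = 8 + 2 = 10) = 2 (attained at k = 0)
  C[2][0] = min over k of (A[2][0] + B[0][0] = 7 + 2 = 9, A[2][1] + B[1][0] = 9 + 0 = 9, A[2][2] + B[2][0] = 9 + 1 = 10) = 9 (attained at k = 0)
  C[2][1] = min over k of (A[2][0] + B[0][1] = 7 + -5 = 2, A[2][1] + B[1][1] = 9 + 0 = 9, A[2][2] + B[2][1] = 9 + 10 = 19) = 2 (attained at k = 0)
  C[2][2] = min over k of (A[2][0] + B[0][2] = 7 + 6 = 13, A[2][1] + B[1][2] = 9 + 4 = 13, A[2][2] + B[2][2] = 9 + 2 = 11) = 11 (attained at k = 2)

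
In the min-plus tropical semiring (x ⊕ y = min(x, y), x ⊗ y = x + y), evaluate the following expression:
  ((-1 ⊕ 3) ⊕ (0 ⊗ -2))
((-1 ⊕ 3) ⊕ (0 ⊗ -2)) = -2

Expand innermost to outermost. Recall ⊕ takes the minimum of its arguments and ⊗ takes their sum. Working out the expression ((-1 ⊕ 3) ⊕ (0 ⊗ -2)) gives -2.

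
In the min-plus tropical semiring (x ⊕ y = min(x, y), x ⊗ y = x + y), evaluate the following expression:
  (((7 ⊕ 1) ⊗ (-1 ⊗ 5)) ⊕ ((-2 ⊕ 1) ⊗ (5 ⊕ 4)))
(((7 ⊕ 1) ⊗ (-1 ⊗ 5)) ⊕ ((-2 ⊕ 1) ⊗ (5 ⊕ 4))) = 2

Expand innermost to outermost. Recall ⊕ takes the minimum of its arguments and ⊗ takes their sum. Working out the expression (((7 ⊕ 1) ⊗ (-1 ⊗ 5)) ⊕ ((-2 ⊕ 1) ⊗ (5 ⊕ 4))) gives 2.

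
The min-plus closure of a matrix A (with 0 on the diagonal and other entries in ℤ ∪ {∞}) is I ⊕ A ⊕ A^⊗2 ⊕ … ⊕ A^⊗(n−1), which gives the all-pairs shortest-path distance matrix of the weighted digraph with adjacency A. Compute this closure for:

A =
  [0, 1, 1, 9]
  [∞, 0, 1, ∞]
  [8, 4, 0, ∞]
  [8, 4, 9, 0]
Closure =
  [0, 1, 1, 9]
  [9, 0, 1, 18]
  [8, 4, 0, 17]
  [8, 4, 5, 0]

This is the Floyd-Warshall all-pairs shortest-path computation. For each intermediate vertex k = 0, 1, …, 3, update dist[i][j] ← min(dist[i][j], dist[i][k] + dist[k][j]). The final matrix gives, for each (i, j), the minimum total weight of any directed path from i to j (possibly empty when i = j).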